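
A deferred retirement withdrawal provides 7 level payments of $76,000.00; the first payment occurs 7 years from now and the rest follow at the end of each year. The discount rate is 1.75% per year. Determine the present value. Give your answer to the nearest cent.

Ordinary annuity of 7 payments, first payment at period 7.
Periodic rate r = 0.0175 per year.
The ordinary-annuity PV formula values the stream one period before the first payment (period 6); discount that back 6 periods:
PV₀ = 76,000 × [1 − (1+r)^−7] / r × (1+r)^−6 = $447,536.89

$447,536.89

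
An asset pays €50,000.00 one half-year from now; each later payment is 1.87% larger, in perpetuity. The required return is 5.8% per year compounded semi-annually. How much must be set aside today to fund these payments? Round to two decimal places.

€4,854,368.93

Periodic rate r = 0.058/2 per half-year.
Growing perpetuity (Gordon): PV = PMT₁ / (r − g) = 50,000 / (r − 0.0187) = €4,854,368.93.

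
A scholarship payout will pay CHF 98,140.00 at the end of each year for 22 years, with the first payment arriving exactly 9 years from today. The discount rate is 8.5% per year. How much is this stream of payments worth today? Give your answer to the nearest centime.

Ordinary annuity of 22 payments, first payment at period 9.
Periodic rate r = 0.085 per year.
The ordinary-annuity PV formula values the stream one period before the first payment (period 8); discount that back 8 periods:
PV₀ = 98,140 × [1 − (1+r)^−22] / r × (1+r)^−8 = CHF 501,265.84

CHF 501,265.84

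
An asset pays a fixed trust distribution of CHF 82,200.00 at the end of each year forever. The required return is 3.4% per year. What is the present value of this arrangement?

Periodic rate r = 0.034 per year.
Level perpetuity: PV = PMT / r = 82,200 / (0.034) = CHF 2,417,647.06.

CHF 2,417,647.06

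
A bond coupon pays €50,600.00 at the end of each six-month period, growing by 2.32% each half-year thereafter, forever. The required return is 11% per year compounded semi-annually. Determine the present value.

€1,591,194.97

Periodic rate r = 0.11/2 per half-year.
Growing perpetuity (Gordon): PV = PMT₁ / (r − g) = 50,600 / (r − 0.0232) = €1,591,194.97.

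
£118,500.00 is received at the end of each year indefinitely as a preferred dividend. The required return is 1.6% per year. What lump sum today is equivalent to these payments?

Periodic rate r = 0.016 per year.
Level perpetuity: PV = PMT / r = 118,500 / (0.016) = £7,406,250.00.

£7,406,250.00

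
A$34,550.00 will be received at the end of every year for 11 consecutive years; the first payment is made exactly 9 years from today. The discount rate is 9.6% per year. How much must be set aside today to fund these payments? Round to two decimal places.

Ordinary annuity of 11 payments, first payment at period 9.
Periodic rate r = 0.096 per year.
The ordinary-annuity PV formula values the stream one period before the first payment (period 8); discount that back 8 periods:
PV₀ = 34,550 × [1 − (1+r)^−11] / r × (1+r)^−8 = A$109,795.91

A$109,795.91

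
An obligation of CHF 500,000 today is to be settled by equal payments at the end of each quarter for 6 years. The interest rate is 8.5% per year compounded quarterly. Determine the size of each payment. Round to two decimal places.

Level ordinary annuity; solve PV = PMT × [(1 − (1+r)^−n)/r] for PMT.
Periodic rate r = 0.085/4 per quarter; n is counted in quarters.
With n = 24: PMT = 500,000 / ([(1 − (1+r)^−n)/r]) = CHF 26,811.36

CHF 26,811.36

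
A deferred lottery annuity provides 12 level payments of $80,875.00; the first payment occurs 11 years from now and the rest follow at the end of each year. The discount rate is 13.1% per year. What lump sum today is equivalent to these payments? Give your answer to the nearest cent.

Ordinary annuity of 12 payments, first payment at period 11.
Periodic rate r = 0.131 per year.
The ordinary-annuity PV formula values the stream one period before the first payment (period 10); discount that back 10 periods:
PV₀ = 80,875 × [1 − (1+r)^−12] / r × (1+r)^−10 = $139,117.69

$139,117.69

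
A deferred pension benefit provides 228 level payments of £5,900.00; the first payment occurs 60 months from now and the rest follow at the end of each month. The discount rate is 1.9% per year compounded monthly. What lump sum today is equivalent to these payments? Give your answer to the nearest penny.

Ordinary annuity of 228 payments, first payment at period 60.
Periodic rate r = 0.019/12 per month; n is counted in months.
The ordinary-annuity PV formula values the stream one period before the first payment (period 59); discount that back 59 periods:
PV₀ = 5,900 × [1 − (1+r)^−228] / r × (1+r)^−59 = £1,027,847.80

£1,027,847.80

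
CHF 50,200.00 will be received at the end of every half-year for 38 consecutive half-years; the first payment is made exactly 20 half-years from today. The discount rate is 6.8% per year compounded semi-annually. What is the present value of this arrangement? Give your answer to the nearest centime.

CHF 562,669.73

Ordinary annuity of 38 payments, first payment at period 20.
Periodic rate r = 0.068/2 per half-year; n is counted in half-years.
The ordinary-annuity PV formula values the stream one period before the first payment (period 19); discount that back 19 periods:
PV₀ = 50,200 × [1 − (1+r)^−38] / r × (1+r)^−19 = CHF 562,669.73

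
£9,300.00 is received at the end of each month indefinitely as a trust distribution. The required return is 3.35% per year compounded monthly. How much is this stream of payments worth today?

Periodic rate r = 0.0335/12 per month.
Level perpetuity: PV = PMT / r = 9,300 / (0.0335/12) = £3,331,343.28.

£3,331,343.28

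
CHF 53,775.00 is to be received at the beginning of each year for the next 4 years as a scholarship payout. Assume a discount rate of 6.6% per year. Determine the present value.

CHF 195,935.33

This is an annuity due: 4 payments of CHF 53,775.00 at the beginning of each year.
Periodic rate r = 0.066 per year.
PV = PMT × [(1 − (1+r)^−n)/r] × (1+r) = 53,775 × [1 − (1+r)^−4] / r × (1+r) = CHF 195,935.33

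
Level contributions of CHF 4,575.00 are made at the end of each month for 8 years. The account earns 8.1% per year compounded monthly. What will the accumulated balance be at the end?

CHF 615,121.22

This is an ordinary annuity: 96 deposits of CHF 4,575.00 at the end of each month.
Periodic rate r = 0.081/12 per month; n is counted in months.
FV = PMT × [((1+r)^n − 1)/r] = 4,575 × [(1+r)^96 − 1] / r = CHF 615,121.22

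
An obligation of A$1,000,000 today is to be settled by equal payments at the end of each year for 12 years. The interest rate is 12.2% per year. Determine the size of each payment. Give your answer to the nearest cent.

Level ordinary annuity; solve PV = PMT × [(1 − (1+r)^−n)/r] for PMT.
Periodic rate r = 0.122 per year.
With n = 12: PMT = 1,000,000 / ([(1 − (1+r)^−n)/r]) = A$162,935.67

A$162,935.67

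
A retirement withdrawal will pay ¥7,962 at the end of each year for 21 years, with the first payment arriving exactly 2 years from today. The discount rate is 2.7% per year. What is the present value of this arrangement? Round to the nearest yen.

¥123,036

Ordinary annuity of 21 payments, first payment at period 2.
Periodic rate r = 0.027 per year.
The ordinary-annuity PV formula values the stream one period before the first payment (period 1); discount that back 1 periods:
PV₀ = 7,962 × [1 − (1+r)^−21] / r × (1+r)^−1 = ¥123,036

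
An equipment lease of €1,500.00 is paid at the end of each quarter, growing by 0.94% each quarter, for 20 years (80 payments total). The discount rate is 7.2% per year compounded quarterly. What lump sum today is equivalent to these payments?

Periodic rate r = 0.072/4 per quarter; n is counted in quarters.
Growing ordinary annuity: PV = PMT₁ × [1 − ((1+g)/(1+r))^n] / (r − g) = 1,500 × [1 − ((1+0.0094)/(1+r))^80] / (r − 0.0094) = €85,940.75.

€85,940.75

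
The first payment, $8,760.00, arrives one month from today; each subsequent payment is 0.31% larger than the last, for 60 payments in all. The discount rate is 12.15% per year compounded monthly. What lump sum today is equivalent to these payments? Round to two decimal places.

Periodic rate r = 0.1215/12 per month; n is counted in months.
Growing ordinary annuity: PV = PMT₁ × [1 − ((1+g)/(1+r))^n] / (r − g) = 8,760 × [1 − ((1+0.0031)/(1+r))^60] / (r − 0.0031) = $426,615.20.

$426,615.20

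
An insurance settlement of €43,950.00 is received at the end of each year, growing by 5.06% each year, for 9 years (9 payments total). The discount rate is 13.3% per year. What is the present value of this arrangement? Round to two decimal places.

Periodic rate r = 0.133 per year.
Growing ordinary annuity: PV = PMT₁ × [1 − ((1+g)/(1+r))^n] / (r − g) = 43,950 × [1 − ((1+0.0506)/(1+r))^9] / (r − 0.0506) = €263,040.80.

€263,040.80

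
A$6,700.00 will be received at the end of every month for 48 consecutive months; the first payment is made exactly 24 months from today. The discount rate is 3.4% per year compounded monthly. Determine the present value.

Ordinary annuity of 48 payments, first payment at period 24.
Periodic rate r = 0.034/12 per month; n is counted in months.
The ordinary-annuity PV formula values the stream one period before the first payment (period 23); discount that back 23 periods:
PV₀ = 6,700 × [1 − (1+r)^−48] / r × (1+r)^−23 = A$281,373.66

A$281,373.66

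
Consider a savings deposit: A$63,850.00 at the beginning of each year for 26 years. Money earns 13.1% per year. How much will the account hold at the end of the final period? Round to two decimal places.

This is an annuity due: 26 deposits of A$63,850.00 at the beginning of each year.
Periodic rate r = 0.131 per year.
FV = PMT × [((1+r)^n − 1)/r] × (1+r) = 63,850 × [(1+r)^26 − 1] / r × (1+r) = A$12,981,304.72

A$12,981,304.72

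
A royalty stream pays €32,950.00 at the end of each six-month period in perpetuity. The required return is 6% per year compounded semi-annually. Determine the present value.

€1,098,333.33

Periodic rate r = 0.06/2 per half-year.
Level perpetuity: PV = PMT / r = 32,950 / (0.06/2) = €1,098,333.33.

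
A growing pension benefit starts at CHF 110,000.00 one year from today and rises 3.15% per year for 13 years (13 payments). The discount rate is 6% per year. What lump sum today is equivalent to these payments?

Periodic rate r = 0.06 per year.
Growing ordinary annuity: PV = PMT₁ × [1 − ((1+g)/(1+r))^n] / (r − g) = 110,000 × [1 − ((1+0.0315)/(1+r))^13] / (r − 0.0315) = CHF 1,151,506.10.

CHF 1,151,506.10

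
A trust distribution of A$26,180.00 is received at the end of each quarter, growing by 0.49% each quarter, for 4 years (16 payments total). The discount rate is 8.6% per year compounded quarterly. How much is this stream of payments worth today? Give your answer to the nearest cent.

A$363,682.82

Periodic rate r = 0.086/4 per quarter; n is counted in quarters.
Growing ordinary annuity: PV = PMT₁ × [1 − ((1+g)/(1+r))^n] / (r − g) = 26,180 × [1 − ((1+0.0049)/(1+r))^16] / (r − 0.0049) = A$363,682.82.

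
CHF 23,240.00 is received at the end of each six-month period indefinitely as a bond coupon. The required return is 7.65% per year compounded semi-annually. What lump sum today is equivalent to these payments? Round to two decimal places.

Periodic rate r = 0.0765/2 per half-year.
Level perpetuity: PV = PMT / r = 23,240 / (0.0765/2) = CHF 607,581.70.

CHF 607,581.70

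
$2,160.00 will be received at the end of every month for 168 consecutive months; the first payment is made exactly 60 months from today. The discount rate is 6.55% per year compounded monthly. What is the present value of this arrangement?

Ordinary annuity of 168 payments, first payment at period 60.
Periodic rate r = 0.0655/12 per month; n is counted in months.
The ordinary-annuity PV formula values the stream one period before the first payment (period 59); discount that back 59 periods:
PV₀ = 2,160 × [1 − (1+r)^−168] / r × (1+r)^−59 = $172,007.34

$172,007.34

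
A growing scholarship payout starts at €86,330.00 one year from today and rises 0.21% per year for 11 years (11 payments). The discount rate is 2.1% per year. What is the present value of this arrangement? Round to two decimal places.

Periodic rate r = 0.021 per year.
Growing ordinary annuity: PV = PMT₁ × [1 − ((1+g)/(1+r))^n] / (r − g) = 86,330 × [1 − ((1+0.0021)/(1+r))^11] / (r − 0.0021) = €848,619.72.

€848,619.72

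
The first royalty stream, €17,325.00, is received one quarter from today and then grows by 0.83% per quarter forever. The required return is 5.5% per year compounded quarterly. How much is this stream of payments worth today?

Periodic rate r = 0.055/4 per quarter.
Growing perpetuity (Gordon): PV = PMT₁ / (r − g) = 17,325 / (r − 0.0083) = €3,178,899.08.

€3,178,899.08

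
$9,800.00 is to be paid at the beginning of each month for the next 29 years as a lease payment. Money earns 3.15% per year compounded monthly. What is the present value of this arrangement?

$2,239,897.62

This is an annuity due: 348 payments of $9,800.00 at the beginning of each month.
Periodic rate r = 0.0315/12 per month; n is counted in months.
PV = PMT × [(1 − (1+r)^−n)/r] × (1+r) = 9,800 × [1 − (1+r)^−348] / r × (1+r) = $2,239,897.62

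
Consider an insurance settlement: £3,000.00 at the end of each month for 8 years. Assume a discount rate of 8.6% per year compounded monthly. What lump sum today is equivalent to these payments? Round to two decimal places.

£207,705.40

This is an ordinary annuity: 96 payments of £3,000.00 at the end of each month.
Periodic rate r = 0.086/12 per month; n is counted in months.
PV = PMT × [(1 − (1+r)^−n)/r] = 3,000 × [1 − (1+r)^−96] / r = £207,705.40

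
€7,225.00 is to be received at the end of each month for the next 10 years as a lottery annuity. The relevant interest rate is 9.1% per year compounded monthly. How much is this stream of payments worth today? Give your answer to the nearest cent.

€567,924.55

This is an ordinary annuity: 120 payments of €7,225.00 at the end of each month.
Periodic rate r = 0.091/12 per month; n is counted in months.
PV = PMT × [(1 − (1+r)^−n)/r] = 7,225 × [1 − (1+r)^−120] / r = €567,924.55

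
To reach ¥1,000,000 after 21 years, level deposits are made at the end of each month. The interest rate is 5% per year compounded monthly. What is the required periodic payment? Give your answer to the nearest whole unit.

¥2,251

Level ordinary annuity; solve FV = PMT × [((1+r)^n − 1)/r] for PMT.
Periodic rate r = 0.05/12 per month; n is counted in months.
With n = 252: PMT = 1,000,000 / ([((1+r)^n − 1)/r]) = ¥2,251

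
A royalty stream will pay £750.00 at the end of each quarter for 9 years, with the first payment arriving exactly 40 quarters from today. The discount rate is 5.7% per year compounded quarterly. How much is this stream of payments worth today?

£12,097.81

Ordinary annuity of 36 payments, first payment at period 40.
Periodic rate r = 0.057/4 per quarter; n is counted in quarters.
The ordinary-annuity PV formula values the stream one period before the first payment (period 39); discount that back 39 periods:
PV₀ = 750 × [1 − (1+r)^−36] / r × (1+r)^−39 = £12,097.81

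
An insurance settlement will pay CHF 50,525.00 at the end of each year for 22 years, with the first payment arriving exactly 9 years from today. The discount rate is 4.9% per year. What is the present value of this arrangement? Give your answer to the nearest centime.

CHF 457,747.82

Ordinary annuity of 22 payments, first payment at period 9.
Periodic rate r = 0.049 per year.
The ordinary-annuity PV formula values the stream one period before the first payment (period 8); discount that back 8 periods:
PV₀ = 50,525 × [1 − (1+r)^−22] / r × (1+r)^−8 = CHF 457,747.82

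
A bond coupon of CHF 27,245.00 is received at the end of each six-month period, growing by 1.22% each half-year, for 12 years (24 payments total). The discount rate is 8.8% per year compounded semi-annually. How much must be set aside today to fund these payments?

CHF 448,968.05

Periodic rate r = 0.088/2 per half-year; n is counted in half-years.
Growing ordinary annuity: PV = PMT₁ × [1 − ((1+g)/(1+r))^n] / (r − g) = 27,245 × [1 − ((1+0.0122)/(1+r))^24] / (r − 0.0122) = CHF 448,968.05.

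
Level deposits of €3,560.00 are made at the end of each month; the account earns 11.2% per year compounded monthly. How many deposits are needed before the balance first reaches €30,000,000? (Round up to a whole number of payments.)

472 payments

Periodic rate r = 0.112/12 per month; n is counted in months.
Ordinary annuity FV: 30,000,000 = 3,560 × [((1+r)^n − 1)/r].
(1+r)^n = 1 + 30,000,000 × r / 3,560, so n = ln(1 + 30,000,000·r/3,560) / ln(1+r) = 471.22.
Round up to a whole number of payments: n = 472.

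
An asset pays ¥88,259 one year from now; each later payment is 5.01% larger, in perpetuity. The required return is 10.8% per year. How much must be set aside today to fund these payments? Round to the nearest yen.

¥1,524,335

Periodic rate r = 0.108 per year.
Growing perpetuity (Gordon): PV = PMT₁ / (r − g) = 88,259 / (r − 0.0501) = ¥1,524,335.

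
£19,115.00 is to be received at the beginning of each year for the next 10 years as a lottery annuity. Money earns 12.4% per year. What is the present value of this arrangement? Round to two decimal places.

£119,434.33

This is an annuity due: 10 payments of £19,115.00 at the beginning of each year.
Periodic rate r = 0.124 per year.
PV = PMT × [(1 − (1+r)^−n)/r] × (1+r) = 19,115 × [1 − (1+r)^−10] / r × (1+r) = £119,434.33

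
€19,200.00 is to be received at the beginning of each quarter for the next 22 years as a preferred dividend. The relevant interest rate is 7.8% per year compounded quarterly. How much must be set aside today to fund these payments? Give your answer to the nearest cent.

€820,340.09

This is an annuity due: 88 payments of €19,200.00 at the beginning of each quarter.
Periodic rate r = 0.078/4 per quarter; n is counted in quarters.
PV = PMT × [(1 − (1+r)^−n)/r] × (1+r) = 19,200 × [1 − (1+r)^−88] / r × (1+r) = €820,340.09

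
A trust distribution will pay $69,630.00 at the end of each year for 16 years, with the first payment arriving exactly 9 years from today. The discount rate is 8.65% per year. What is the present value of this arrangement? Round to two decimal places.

$304,599.61

Ordinary annuity of 16 payments, first payment at period 9.
Periodic rate r = 0.0865 per year.
The ordinary-annuity PV formula values the stream one period before the first payment (period 8); discount that back 8 periods:
PV₀ = 69,630 × [1 − (1+r)^−16] / r × (1+r)^−8 = $304,599.61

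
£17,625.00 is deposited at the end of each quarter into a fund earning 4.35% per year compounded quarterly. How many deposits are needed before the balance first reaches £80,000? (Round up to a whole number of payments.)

5 payments

Periodic rate r = 0.0435/4 per quarter; n is counted in quarters.
Ordinary annuity FV: 80,000 = 17,625 × [((1+r)^n − 1)/r].
(1+r)^n = 1 + 80,000 × r / 17,625, so n = ln(1 + 80,000·r/17,625) / ln(1+r) = 4.45.
Round up to a whole number of payments: n = 5.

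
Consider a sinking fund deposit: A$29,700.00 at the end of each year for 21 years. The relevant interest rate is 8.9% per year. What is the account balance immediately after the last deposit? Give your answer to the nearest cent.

A$1,665,932.60

This is an ordinary annuity: 21 deposits of A$29,700.00 at the end of each year.
Periodic rate r = 0.089 per year.
FV = PMT × [((1+r)^n − 1)/r] = 29,700 × [(1+r)^21 − 1] / r = A$1,665,932.60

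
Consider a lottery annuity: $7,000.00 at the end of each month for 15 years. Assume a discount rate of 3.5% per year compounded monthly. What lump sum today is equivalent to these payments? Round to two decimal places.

This is an ordinary annuity: 180 payments of $7,000.00 at the end of each month.
Periodic rate r = 0.035/12 per month; n is counted in months.
PV = PMT × [(1 − (1+r)^−n)/r] = 7,000 × [1 − (1+r)^−180] / r = $979,181.84

$979,181.84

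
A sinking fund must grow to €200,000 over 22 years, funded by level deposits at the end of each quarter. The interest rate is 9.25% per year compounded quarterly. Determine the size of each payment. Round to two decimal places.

€714.07

Level ordinary annuity; solve FV = PMT × [((1+r)^n − 1)/r] for PMT.
Periodic rate r = 0.0925/4 per quarter; n is counted in quarters.
With n = 88: PMT = 200,000 / ([((1+r)^n − 1)/r]) = €714.07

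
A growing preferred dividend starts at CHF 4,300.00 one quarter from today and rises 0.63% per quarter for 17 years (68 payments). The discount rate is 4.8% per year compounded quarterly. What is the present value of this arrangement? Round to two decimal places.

Periodic rate r = 0.048/4 per quarter; n is counted in quarters.
Growing ordinary annuity: PV = PMT₁ × [1 − ((1+g)/(1+r))^n] / (r − g) = 4,300 × [1 − ((1+0.0063)/(1+r))^68] / (r − 0.0063) = CHF 240,594.49.

CHF 240,594.49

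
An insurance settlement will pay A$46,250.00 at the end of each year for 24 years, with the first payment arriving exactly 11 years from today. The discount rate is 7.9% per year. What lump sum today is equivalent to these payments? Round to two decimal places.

A$229,564.91

Ordinary annuity of 24 payments, first payment at period 11.
Periodic rate r = 0.079 per year.
The ordinary-annuity PV formula values the stream one period before the first payment (period 10); discount that back 10 periods:
PV₀ = 46,250 × [1 − (1+r)^−24] / r × (1+r)^−10 = A$229,564.91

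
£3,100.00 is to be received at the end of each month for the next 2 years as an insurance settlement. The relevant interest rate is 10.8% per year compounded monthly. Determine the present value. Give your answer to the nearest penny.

This is an ordinary annuity: 24 payments of £3,100.00 at the end of each month.
Periodic rate r = 0.108/12 per month; n is counted in months.
PV = PMT × [(1 − (1+r)^−n)/r] = 3,100 × [1 − (1+r)^−24] / r = £66,645.11

£66,645.11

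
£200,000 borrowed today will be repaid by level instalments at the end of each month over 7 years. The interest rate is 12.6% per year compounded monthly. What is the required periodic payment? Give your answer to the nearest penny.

Level ordinary annuity; solve PV = PMT × [(1 − (1+r)^−n)/r] for PMT.
Periodic rate r = 0.126/12 per month; n is counted in months.
With n = 84: PMT = 200,000 / ([(1 − (1+r)^−n)/r]) = £3,595.04

£3,595.04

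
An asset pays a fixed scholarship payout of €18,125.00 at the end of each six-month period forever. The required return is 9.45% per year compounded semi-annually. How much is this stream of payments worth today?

€383,597.88

Periodic rate r = 0.0945/2 per half-year.
Level perpetuity: PV = PMT / r = 18,125 / (0.0945/2) = €383,597.88.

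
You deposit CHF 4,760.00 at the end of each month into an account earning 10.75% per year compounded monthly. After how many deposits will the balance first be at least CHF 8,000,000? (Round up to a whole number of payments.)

312 payments

Periodic rate r = 0.1075/12 per month; n is counted in months.
Ordinary annuity FV: 8,000,000 = 4,760 × [((1+r)^n − 1)/r].
(1+r)^n = 1 + 8,000,000 × r / 4,760, so n = ln(1 + 8,000,000·r/4,760) / ln(1+r) = 311.27.
Round up to a whole number of payments: n = 312.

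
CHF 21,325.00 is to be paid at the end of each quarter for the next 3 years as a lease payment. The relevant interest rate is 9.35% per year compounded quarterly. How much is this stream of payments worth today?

CHF 220,914.74

This is an ordinary annuity: 12 payments of CHF 21,325.00 at the end of each quarter.
Periodic rate r = 0.0935/4 per quarter; n is counted in quarters.
PV = PMT × [(1 − (1+r)^−n)/r] = 21,325 × [1 − (1+r)^−12] / r = CHF 220,914.74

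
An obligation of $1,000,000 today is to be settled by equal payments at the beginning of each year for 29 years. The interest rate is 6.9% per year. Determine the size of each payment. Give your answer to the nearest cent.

Level annuity due; solve PV = PMT × [(1 − (1+r)^−n)/r] × (1+r) for PMT.
Periodic rate r = 0.069 per year.
With n = 29: PMT = 1,000,000 / ([(1 − (1+r)^−n)/r] × (1+r)) = $75,442.14

$75,442.14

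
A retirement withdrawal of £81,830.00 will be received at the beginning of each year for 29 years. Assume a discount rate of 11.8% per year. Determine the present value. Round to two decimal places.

£744,779.27

This is an annuity due: 29 payments of £81,830.00 at the beginning of each year.
Periodic rate r = 0.118 per year.
PV = PMT × [(1 − (1+r)^−n)/r] × (1+r) = 81,830 × [1 − (1+r)^−29] / r × (1+r) = £744,779.27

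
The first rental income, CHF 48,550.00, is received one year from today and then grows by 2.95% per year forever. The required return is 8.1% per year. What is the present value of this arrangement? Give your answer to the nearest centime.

CHF 942,718.45

Periodic rate r = 0.081 per year.
Growing perpetuity (Gordon): PV = PMT₁ / (r − g) = 48,550 / (r − 0.0295) = CHF 942,718.45.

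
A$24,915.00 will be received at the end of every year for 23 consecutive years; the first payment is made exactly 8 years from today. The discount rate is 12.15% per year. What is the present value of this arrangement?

Ordinary annuity of 23 payments, first payment at period 8.
Periodic rate r = 0.1215 per year.
The ordinary-annuity PV formula values the stream one period before the first payment (period 7); discount that back 7 periods:
PV₀ = 24,915 × [1 − (1+r)^−23] / r × (1+r)^−7 = A$85,319.37

A$85,319.37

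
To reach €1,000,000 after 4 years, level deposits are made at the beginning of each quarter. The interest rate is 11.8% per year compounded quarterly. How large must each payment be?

€48,379.65

Level annuity due; solve FV = PMT × [((1+r)^n − 1)/r] × (1+r) for PMT.
Periodic rate r = 0.118/4 per quarter; n is counted in quarters.
With n = 16: PMT = 1,000,000 / ([((1+r)^n − 1)/r] × (1+r)) = €48,379.65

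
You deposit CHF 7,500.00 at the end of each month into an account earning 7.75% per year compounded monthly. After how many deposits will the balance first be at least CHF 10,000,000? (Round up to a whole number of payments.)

352 payments

Periodic rate r = 0.0775/12 per month; n is counted in months.
Ordinary annuity FV: 10,000,000 = 7,500 × [((1+r)^n − 1)/r].
(1+r)^n = 1 + 10,000,000 × r / 7,500, so n = ln(1 + 10,000,000·r/7,500) / ln(1+r) = 351.52.
Round up to a whole number of payments: n = 352.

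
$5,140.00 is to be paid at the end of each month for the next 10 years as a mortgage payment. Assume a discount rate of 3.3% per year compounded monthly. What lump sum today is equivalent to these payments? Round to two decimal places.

$524,748.35

This is an ordinary annuity: 120 payments of $5,140.00 at the end of each month.
Periodic rate r = 0.033/12 per month; n is counted in months.
PV = PMT × [(1 − (1+r)^−n)/r] = 5,140 × [1 − (1+r)^−120] / r = $524,748.35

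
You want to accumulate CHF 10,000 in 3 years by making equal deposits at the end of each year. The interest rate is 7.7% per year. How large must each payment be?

CHF 3,089.35

Level ordinary annuity; solve FV = PMT × [((1+r)^n − 1)/r] for PMT.
Periodic rate r = 0.077 per year.
With n = 3: PMT = 10,000 / ([((1+r)^n − 1)/r]) = CHF 3,089.35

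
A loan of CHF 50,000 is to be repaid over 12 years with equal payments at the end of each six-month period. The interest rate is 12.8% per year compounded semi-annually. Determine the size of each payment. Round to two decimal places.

CHF 4,132.40

Level ordinary annuity; solve PV = PMT × [(1 − (1+r)^−n)/r] for PMT.
Periodic rate r = 0.128/2 per half-year; n is counted in half-years.
With n = 24: PMT = 50,000 / ([(1 − (1+r)^−n)/r]) = CHF 4,132.40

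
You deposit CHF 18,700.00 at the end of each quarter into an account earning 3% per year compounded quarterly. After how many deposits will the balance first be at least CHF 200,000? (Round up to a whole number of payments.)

11 payments

Periodic rate r = 0.03/4 per quarter; n is counted in quarters.
Ordinary annuity FV: 200,000 = 18,700 × [((1+r)^n − 1)/r].
(1+r)^n = 1 + 200,000 × r / 18,700, so n = ln(1 + 200,000·r/18,700) / ln(1+r) = 10.33.
Round up to a whole number of payments: n = 11.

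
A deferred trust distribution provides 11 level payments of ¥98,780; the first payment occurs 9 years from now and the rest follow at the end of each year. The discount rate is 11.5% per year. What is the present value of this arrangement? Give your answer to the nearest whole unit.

¥250,981

Ordinary annuity of 11 payments, first payment at period 9.
Periodic rate r = 0.115 per year.
The ordinary-annuity PV formula values the stream one period before the first payment (period 8); discount that back 8 periods:
PV₀ = 98,780 × [1 − (1+r)^−11] / r × (1+r)^−8 = ¥250,981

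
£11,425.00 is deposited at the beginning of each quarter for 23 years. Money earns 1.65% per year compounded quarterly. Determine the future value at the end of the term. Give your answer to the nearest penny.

This is an annuity due: 92 deposits of £11,425.00 at the beginning of each quarter.
Periodic rate r = 0.0165/4 per quarter; n is counted in quarters.
FV = PMT × [((1+r)^n − 1)/r] × (1+r) = 11,425 × [(1+r)^92 − 1] / r × (1+r) = £1,280,465.34

£1,280,465.34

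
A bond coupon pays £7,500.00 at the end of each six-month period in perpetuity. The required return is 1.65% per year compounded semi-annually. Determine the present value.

Periodic rate r = 0.0165/2 per half-year.
Level perpetuity: PV = PMT / r = 7,500 / (0.0165/2) = £909,090.91.

£909,090.91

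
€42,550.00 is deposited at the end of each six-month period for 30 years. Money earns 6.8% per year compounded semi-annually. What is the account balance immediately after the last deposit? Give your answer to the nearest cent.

€8,052,171.03

This is an ordinary annuity: 60 deposits of €42,550.00 at the end of each six-month period.
Periodic rate r = 0.068/2 per half-year; n is counted in half-years.
FV = PMT × [((1+r)^n − 1)/r] = 42,550 × [(1+r)^60 − 1] / r = €8,052,171.03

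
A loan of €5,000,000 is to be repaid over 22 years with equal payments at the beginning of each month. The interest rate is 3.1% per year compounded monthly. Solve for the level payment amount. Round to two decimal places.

Level annuity due; solve PV = PMT × [(1 − (1+r)^−n)/r] × (1+r) for PMT.
Periodic rate r = 0.031/12 per month; n is counted in months.
With n = 264: PMT = 5,000,000 / ([(1 − (1+r)^−n)/r] × (1+r)) = €26,082.34

€26,082.34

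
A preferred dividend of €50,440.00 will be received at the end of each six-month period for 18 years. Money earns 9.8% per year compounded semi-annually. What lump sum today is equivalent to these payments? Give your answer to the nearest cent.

This is an ordinary annuity: 36 payments of €50,440.00 at the end of each six-month period.
Periodic rate r = 0.098/2 per half-year; n is counted in half-years.
PV = PMT × [(1 − (1+r)^−n)/r] = 50,440 × [1 − (1+r)^−36] / r = €845,454.01

€845,454.01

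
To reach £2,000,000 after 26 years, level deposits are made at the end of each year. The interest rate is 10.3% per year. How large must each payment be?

£17,468.39

Level ordinary annuity; solve FV = PMT × [((1+r)^n − 1)/r] for PMT.
Periodic rate r = 0.103 per year.
With n = 26: PMT = 2,000,000 / ([((1+r)^n − 1)/r]) = £17,468.39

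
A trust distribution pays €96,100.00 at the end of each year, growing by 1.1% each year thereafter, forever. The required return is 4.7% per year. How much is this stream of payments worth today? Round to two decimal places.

Periodic rate r = 0.047 per year.
Growing perpetuity (Gordon): PV = PMT₁ / (r − g) = 96,100 / (r − 0.011) = €2,669,444.44.

€2,669,444.44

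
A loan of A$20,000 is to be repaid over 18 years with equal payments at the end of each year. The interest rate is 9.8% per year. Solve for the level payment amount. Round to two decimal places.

Level ordinary annuity; solve PV = PMT × [(1 − (1+r)^−n)/r] for PMT.
Periodic rate r = 0.098 per year.
With n = 18: PMT = 20,000 / ([(1 − (1+r)^−n)/r]) = A$2,407.41

A$2,407.41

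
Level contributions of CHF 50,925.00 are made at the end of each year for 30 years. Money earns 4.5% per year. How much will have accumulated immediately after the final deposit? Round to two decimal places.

This is an ordinary annuity: 30 deposits of CHF 50,925.00 at the end of each year.
Periodic rate r = 0.045 per year.
FV = PMT × [((1+r)^n − 1)/r] = 50,925 × [(1+r)^30 − 1] / r = CHF 3,106,785.02

CHF 3,106,785.02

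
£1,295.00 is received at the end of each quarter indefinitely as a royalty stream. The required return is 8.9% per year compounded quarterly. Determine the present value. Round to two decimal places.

£58,202.25

Periodic rate r = 0.089/4 per quarter.
Level perpetuity: PV = PMT / r = 1,295 / (0.089/4) = £58,202.25.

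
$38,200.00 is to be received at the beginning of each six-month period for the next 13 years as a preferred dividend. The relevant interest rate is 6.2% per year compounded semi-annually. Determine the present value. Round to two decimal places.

$696,030.81

This is an annuity due: 26 payments of $38,200.00 at the beginning of each six-month period.
Periodic rate r = 0.062/2 per half-year; n is counted in half-years.
PV = PMT × [(1 − (1+r)^−n)/r] × (1+r) = 38,200 × [1 − (1+r)^−26] / r × (1+r) = $696,030.81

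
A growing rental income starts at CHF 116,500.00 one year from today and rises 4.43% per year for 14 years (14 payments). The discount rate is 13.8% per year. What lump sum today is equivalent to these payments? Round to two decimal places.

Periodic rate r = 0.138 per year.
Growing ordinary annuity: PV = PMT₁ × [1 − ((1+g)/(1+r))^n] / (r − g) = 116,500 × [1 − ((1+0.0443)/(1+r))^14] / (r − 0.0443) = CHF 869,951.92.

CHF 869,951.92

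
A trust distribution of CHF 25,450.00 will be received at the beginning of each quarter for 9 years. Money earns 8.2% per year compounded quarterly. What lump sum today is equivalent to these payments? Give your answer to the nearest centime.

This is an annuity due: 36 payments of CHF 25,450.00 at the beginning of each quarter.
Periodic rate r = 0.082/4 per quarter; n is counted in quarters.
PV = PMT × [(1 − (1+r)^−n)/r] × (1+r) = 25,450 × [1 − (1+r)^−36] / r × (1+r) = CHF 656,704.41

CHF 656,704.41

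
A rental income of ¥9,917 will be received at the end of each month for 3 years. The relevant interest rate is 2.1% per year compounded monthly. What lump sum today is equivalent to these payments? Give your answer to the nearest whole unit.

¥345,706

This is an ordinary annuity: 36 payments of ¥9,917 at the end of each month.
Periodic rate r = 0.021/12 per month; n is counted in months.
PV = PMT × [(1 − (1+r)^−n)/r] = 9,917 × [1 − (1+r)^−36] / r = ¥345,706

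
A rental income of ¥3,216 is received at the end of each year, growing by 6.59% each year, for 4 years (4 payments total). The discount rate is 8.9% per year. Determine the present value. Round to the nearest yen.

¥11,442

Periodic rate r = 0.089 per year.
Growing ordinary annuity: PV = PMT₁ × [1 − ((1+g)/(1+r))^n] / (r − g) = 3,216 × [1 − ((1+0.0659)/(1+r))^4] / (r − 0.0659) = ¥11,442.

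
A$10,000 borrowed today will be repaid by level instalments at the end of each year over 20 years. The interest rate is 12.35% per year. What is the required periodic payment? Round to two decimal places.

Level ordinary annuity; solve PV = PMT × [(1 − (1+r)^−n)/r] for PMT.
Periodic rate r = 0.1235 per year.
With n = 20: PMT = 10,000 / ([(1 − (1+r)^−n)/r]) = A$1,368.26

A$1,368.26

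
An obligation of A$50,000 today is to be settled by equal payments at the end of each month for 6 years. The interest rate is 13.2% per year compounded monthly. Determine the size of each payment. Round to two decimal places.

Level ordinary annuity; solve PV = PMT × [(1 − (1+r)^−n)/r] for PMT.
Periodic rate r = 0.132/12 per month; n is counted in months.
With n = 72: PMT = 50,000 / ([(1 − (1+r)^−n)/r]) = A$1,008.99

A$1,008.99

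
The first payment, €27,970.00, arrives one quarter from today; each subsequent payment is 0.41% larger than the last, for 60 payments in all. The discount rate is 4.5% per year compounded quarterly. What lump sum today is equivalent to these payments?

Periodic rate r = 0.045/4 per quarter; n is counted in quarters.
Growing ordinary annuity: PV = PMT₁ × [1 − ((1+g)/(1+r))^n] / (r − g) = 27,970 × [1 − ((1+0.0041)/(1+r))^60] / (r − 0.0041) = €1,356,291.10.

€1,356,291.10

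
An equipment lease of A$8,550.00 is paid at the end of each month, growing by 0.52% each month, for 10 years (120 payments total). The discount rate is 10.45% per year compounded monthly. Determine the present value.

Periodic rate r = 0.1045/12 per month; n is counted in months.
Growing ordinary annuity: PV = PMT₁ × [1 − ((1+g)/(1+r))^n] / (r − g) = 8,550 × [1 − ((1+0.0052)/(1+r))^120] / (r − 0.0052) = A$832,739.02.

A$832,739.02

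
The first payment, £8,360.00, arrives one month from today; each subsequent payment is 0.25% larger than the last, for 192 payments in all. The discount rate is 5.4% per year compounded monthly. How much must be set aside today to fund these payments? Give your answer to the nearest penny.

Periodic rate r = 0.054/12 per month; n is counted in months.
Growing ordinary annuity: PV = PMT₁ × [1 − ((1+g)/(1+r))^n] / (r − g) = 8,360 × [1 − ((1+0.0025)/(1+r))^192] / (r − 0.0025) = £1,329,055.25.

£1,329,055.25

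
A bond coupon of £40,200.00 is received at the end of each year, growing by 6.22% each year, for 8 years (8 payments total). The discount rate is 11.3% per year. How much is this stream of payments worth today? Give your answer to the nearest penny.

£246,771.48

Periodic rate r = 0.113 per year.
Growing ordinary annuity: PV = PMT₁ × [1 − ((1+g)/(1+r))^n] / (r − g) = 40,200 × [1 − ((1+0.0622)/(1+r))^8] / (r − 0.0622) = £246,771.48.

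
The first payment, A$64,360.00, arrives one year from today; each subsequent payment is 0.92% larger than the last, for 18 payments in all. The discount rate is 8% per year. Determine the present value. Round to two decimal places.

Periodic rate r = 0.08 per year.
Growing ordinary annuity: PV = PMT₁ × [1 − ((1+g)/(1+r))^n] / (r − g) = 64,360 × [1 − ((1+0.0092)/(1+r))^18] / (r − 0.0092) = A$640,785.96.

A$640,785.96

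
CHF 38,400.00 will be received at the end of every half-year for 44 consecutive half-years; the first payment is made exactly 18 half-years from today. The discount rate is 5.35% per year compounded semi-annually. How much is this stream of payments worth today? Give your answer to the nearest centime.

Ordinary annuity of 44 payments, first payment at period 18.
Periodic rate r = 0.0535/2 per half-year; n is counted in half-years.
The ordinary-annuity PV formula values the stream one period before the first payment (period 17); discount that back 17 periods:
PV₀ = 38,400 × [1 − (1+r)^−44] / r × (1+r)^−17 = CHF 629,593.55

CHF 629,593.55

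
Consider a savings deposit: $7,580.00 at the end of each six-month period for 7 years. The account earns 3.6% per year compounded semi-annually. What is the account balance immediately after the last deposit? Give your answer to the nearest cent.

This is an ordinary annuity: 14 deposits of $7,580.00 at the end of each six-month period.
Periodic rate r = 0.036/2 per half-year; n is counted in half-years.
FV = PMT × [((1+r)^n − 1)/r] = 7,580 × [(1+r)^14 − 1] / r = $119,475.88

$119,475.88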